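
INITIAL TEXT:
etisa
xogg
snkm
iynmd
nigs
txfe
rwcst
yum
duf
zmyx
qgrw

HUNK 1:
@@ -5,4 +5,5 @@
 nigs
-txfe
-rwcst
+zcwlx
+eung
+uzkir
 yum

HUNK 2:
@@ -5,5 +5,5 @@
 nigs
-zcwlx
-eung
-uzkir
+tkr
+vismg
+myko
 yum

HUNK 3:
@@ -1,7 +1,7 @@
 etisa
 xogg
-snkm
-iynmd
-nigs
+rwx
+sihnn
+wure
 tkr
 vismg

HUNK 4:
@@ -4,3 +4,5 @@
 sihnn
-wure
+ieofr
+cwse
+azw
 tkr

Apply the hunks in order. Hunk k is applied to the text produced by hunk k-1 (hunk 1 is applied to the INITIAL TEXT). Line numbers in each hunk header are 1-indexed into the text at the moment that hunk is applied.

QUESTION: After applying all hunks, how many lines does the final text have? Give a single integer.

Hunk 1: at line 5 remove [txfe,rwcst] add [zcwlx,eung,uzkir] -> 12 lines: etisa xogg snkm iynmd nigs zcwlx eung uzkir yum duf zmyx qgrw
Hunk 2: at line 5 remove [zcwlx,eung,uzkir] add [tkr,vismg,myko] -> 12 lines: etisa xogg snkm iynmd nigs tkr vismg myko yum duf zmyx qgrw
Hunk 3: at line 1 remove [snkm,iynmd,nigs] add [rwx,sihnn,wure] -> 12 lines: etisa xogg rwx sihnn wure tkr vismg myko yum duf zmyx qgrw
Hunk 4: at line 4 remove [wure] add [ieofr,cwse,azw] -> 14 lines: etisa xogg rwx sihnn ieofr cwse azw tkr vismg myko yum duf zmyx qgrw
Final line count: 14

Answer: 14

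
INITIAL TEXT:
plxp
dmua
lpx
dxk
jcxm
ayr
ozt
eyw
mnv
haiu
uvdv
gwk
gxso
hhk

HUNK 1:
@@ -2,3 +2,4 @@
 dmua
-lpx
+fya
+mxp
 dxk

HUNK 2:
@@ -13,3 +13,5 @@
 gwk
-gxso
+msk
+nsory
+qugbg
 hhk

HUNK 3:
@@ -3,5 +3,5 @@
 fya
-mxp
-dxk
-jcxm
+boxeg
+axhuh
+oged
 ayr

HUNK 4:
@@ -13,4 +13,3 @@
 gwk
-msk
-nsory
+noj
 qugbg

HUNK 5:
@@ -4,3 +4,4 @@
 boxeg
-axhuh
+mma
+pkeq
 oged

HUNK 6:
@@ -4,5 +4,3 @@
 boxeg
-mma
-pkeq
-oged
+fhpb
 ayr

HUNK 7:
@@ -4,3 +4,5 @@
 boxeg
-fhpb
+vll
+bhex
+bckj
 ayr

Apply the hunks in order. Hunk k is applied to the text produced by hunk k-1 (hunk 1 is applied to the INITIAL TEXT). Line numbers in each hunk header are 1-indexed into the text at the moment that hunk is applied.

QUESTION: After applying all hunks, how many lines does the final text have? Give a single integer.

Answer: 17

Derivation:
Hunk 1: at line 2 remove [lpx] add [fya,mxp] -> 15 lines: plxp dmua fya mxp dxk jcxm ayr ozt eyw mnv haiu uvdv gwk gxso hhk
Hunk 2: at line 13 remove [gxso] add [msk,nsory,qugbg] -> 17 lines: plxp dmua fya mxp dxk jcxm ayr ozt eyw mnv haiu uvdv gwk msk nsory qugbg hhk
Hunk 3: at line 3 remove [mxp,dxk,jcxm] add [boxeg,axhuh,oged] -> 17 lines: plxp dmua fya boxeg axhuh oged ayr ozt eyw mnv haiu uvdv gwk msk nsory qugbg hhk
Hunk 4: at line 13 remove [msk,nsory] add [noj] -> 16 lines: plxp dmua fya boxeg axhuh oged ayr ozt eyw mnv haiu uvdv gwk noj qugbg hhk
Hunk 5: at line 4 remove [axhuh] add [mma,pkeq] -> 17 lines: plxp dmua fya boxeg mma pkeq oged ayr ozt eyw mnv haiu uvdv gwk noj qugbg hhk
Hunk 6: at line 4 remove [mma,pkeq,oged] add [fhpb] -> 15 lines: plxp dmua fya boxeg fhpb ayr ozt eyw mnv haiu uvdv gwk noj qugbg hhk
Hunk 7: at line 4 remove [fhpb] add [vll,bhex,bckj] -> 17 lines: plxp dmua fya boxeg vll bhex bckj ayr ozt eyw mnv haiu uvdv gwk noj qugbg hhk
Final line count: 17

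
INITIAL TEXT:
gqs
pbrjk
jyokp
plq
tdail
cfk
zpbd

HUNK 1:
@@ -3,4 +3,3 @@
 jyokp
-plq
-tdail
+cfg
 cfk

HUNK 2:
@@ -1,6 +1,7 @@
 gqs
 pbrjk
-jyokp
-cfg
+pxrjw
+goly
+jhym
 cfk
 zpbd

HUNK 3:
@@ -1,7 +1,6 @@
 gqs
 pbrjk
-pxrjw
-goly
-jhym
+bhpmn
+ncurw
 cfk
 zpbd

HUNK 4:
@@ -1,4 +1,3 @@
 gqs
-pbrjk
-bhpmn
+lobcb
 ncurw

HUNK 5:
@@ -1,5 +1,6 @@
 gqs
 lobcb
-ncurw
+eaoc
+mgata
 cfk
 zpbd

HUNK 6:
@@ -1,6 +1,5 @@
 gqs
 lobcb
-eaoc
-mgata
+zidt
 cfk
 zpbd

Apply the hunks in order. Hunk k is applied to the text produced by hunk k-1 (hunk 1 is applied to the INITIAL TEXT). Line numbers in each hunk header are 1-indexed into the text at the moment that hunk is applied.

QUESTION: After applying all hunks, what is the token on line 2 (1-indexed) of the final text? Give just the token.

Answer: lobcb

Derivation:
Hunk 1: at line 3 remove [plq,tdail] add [cfg] -> 6 lines: gqs pbrjk jyokp cfg cfk zpbd
Hunk 2: at line 1 remove [jyokp,cfg] add [pxrjw,goly,jhym] -> 7 lines: gqs pbrjk pxrjw goly jhym cfk zpbd
Hunk 3: at line 1 remove [pxrjw,goly,jhym] add [bhpmn,ncurw] -> 6 lines: gqs pbrjk bhpmn ncurw cfk zpbd
Hunk 4: at line 1 remove [pbrjk,bhpmn] add [lobcb] -> 5 lines: gqs lobcb ncurw cfk zpbd
Hunk 5: at line 1 remove [ncurw] add [eaoc,mgata] -> 6 lines: gqs lobcb eaoc mgata cfk zpbd
Hunk 6: at line 1 remove [eaoc,mgata] add [zidt] -> 5 lines: gqs lobcb zidt cfk zpbd
Final line 2: lobcb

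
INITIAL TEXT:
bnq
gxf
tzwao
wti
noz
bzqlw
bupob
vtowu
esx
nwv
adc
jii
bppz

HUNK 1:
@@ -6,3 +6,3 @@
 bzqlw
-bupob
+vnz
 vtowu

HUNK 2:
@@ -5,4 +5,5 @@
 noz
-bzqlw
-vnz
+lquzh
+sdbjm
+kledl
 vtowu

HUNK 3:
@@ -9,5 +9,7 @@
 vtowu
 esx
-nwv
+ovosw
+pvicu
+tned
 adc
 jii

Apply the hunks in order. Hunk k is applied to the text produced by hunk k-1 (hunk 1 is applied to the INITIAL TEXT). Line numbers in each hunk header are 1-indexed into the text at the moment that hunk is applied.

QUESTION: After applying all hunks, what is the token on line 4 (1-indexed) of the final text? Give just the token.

Answer: wti

Derivation:
Hunk 1: at line 6 remove [bupob] add [vnz] -> 13 lines: bnq gxf tzwao wti noz bzqlw vnz vtowu esx nwv adc jii bppz
Hunk 2: at line 5 remove [bzqlw,vnz] add [lquzh,sdbjm,kledl] -> 14 lines: bnq gxf tzwao wti noz lquzh sdbjm kledl vtowu esx nwv adc jii bppz
Hunk 3: at line 9 remove [nwv] add [ovosw,pvicu,tned] -> 16 lines: bnq gxf tzwao wti noz lquzh sdbjm kledl vtowu esx ovosw pvicu tned adc jii bppz
Final line 4: wti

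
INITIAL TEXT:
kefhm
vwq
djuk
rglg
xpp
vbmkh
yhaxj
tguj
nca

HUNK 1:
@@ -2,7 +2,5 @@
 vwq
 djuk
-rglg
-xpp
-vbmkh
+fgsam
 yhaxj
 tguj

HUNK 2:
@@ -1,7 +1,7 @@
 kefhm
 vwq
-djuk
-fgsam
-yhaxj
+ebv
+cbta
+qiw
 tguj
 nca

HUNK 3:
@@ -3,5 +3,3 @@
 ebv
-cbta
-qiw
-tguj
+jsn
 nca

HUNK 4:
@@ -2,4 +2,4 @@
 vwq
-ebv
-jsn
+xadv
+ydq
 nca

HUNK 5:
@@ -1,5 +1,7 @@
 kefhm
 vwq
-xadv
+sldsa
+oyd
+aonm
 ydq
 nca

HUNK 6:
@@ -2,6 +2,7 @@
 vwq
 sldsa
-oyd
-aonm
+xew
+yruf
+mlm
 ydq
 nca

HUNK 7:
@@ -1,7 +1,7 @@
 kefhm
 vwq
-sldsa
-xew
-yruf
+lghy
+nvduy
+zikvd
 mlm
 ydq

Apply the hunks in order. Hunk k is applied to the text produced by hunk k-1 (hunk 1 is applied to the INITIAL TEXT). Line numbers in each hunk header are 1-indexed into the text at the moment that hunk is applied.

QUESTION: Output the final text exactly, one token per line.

Answer: kefhm
vwq
lghy
nvduy
zikvd
mlm
ydq
nca

Derivation:
Hunk 1: at line 2 remove [rglg,xpp,vbmkh] add [fgsam] -> 7 lines: kefhm vwq djuk fgsam yhaxj tguj nca
Hunk 2: at line 1 remove [djuk,fgsam,yhaxj] add [ebv,cbta,qiw] -> 7 lines: kefhm vwq ebv cbta qiw tguj nca
Hunk 3: at line 3 remove [cbta,qiw,tguj] add [jsn] -> 5 lines: kefhm vwq ebv jsn nca
Hunk 4: at line 2 remove [ebv,jsn] add [xadv,ydq] -> 5 lines: kefhm vwq xadv ydq nca
Hunk 5: at line 1 remove [xadv] add [sldsa,oyd,aonm] -> 7 lines: kefhm vwq sldsa oyd aonm ydq nca
Hunk 6: at line 2 remove [oyd,aonm] add [xew,yruf,mlm] -> 8 lines: kefhm vwq sldsa xew yruf mlm ydq nca
Hunk 7: at line 1 remove [sldsa,xew,yruf] add [lghy,nvduy,zikvd] -> 8 lines: kefhm vwq lghy nvduy zikvd mlm ydq nca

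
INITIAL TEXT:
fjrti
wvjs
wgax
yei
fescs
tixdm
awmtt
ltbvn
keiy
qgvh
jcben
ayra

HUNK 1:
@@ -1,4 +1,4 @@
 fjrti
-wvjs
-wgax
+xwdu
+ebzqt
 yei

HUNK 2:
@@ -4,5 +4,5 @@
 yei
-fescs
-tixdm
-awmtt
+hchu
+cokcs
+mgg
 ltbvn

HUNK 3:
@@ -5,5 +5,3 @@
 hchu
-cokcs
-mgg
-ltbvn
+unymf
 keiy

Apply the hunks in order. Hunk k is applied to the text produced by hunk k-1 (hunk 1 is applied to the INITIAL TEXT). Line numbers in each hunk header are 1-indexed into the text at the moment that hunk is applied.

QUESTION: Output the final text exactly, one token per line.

Answer: fjrti
xwdu
ebzqt
yei
hchu
unymf
keiy
qgvh
jcben
ayra

Derivation:
Hunk 1: at line 1 remove [wvjs,wgax] add [xwdu,ebzqt] -> 12 lines: fjrti xwdu ebzqt yei fescs tixdm awmtt ltbvn keiy qgvh jcben ayra
Hunk 2: at line 4 remove [fescs,tixdm,awmtt] add [hchu,cokcs,mgg] -> 12 lines: fjrti xwdu ebzqt yei hchu cokcs mgg ltbvn keiy qgvh jcben ayra
Hunk 3: at line 5 remove [cokcs,mgg,ltbvn] add [unymf] -> 10 lines: fjrti xwdu ebzqt yei hchu unymf keiy qgvh jcben ayra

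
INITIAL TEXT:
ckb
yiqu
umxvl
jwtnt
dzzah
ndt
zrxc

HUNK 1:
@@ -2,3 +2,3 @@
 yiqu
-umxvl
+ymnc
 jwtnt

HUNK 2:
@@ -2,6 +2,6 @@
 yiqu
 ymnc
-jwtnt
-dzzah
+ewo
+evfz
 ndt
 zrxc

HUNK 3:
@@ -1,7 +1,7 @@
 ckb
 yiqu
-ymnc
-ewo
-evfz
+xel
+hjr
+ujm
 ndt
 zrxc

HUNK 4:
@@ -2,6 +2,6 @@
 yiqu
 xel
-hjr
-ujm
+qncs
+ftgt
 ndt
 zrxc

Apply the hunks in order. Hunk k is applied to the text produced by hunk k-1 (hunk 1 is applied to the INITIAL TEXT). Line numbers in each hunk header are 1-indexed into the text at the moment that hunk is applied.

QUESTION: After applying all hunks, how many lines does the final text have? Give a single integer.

Hunk 1: at line 2 remove [umxvl] add [ymnc] -> 7 lines: ckb yiqu ymnc jwtnt dzzah ndt zrxc
Hunk 2: at line 2 remove [jwtnt,dzzah] add [ewo,evfz] -> 7 lines: ckb yiqu ymnc ewo evfz ndt zrxc
Hunk 3: at line 1 remove [ymnc,ewo,evfz] add [xel,hjr,ujm] -> 7 lines: ckb yiqu xel hjr ujm ndt zrxc
Hunk 4: at line 2 remove [hjr,ujm] add [qncs,ftgt] -> 7 lines: ckb yiqu xel qncs ftgt ndt zrxc
Final line count: 7

Answer: 7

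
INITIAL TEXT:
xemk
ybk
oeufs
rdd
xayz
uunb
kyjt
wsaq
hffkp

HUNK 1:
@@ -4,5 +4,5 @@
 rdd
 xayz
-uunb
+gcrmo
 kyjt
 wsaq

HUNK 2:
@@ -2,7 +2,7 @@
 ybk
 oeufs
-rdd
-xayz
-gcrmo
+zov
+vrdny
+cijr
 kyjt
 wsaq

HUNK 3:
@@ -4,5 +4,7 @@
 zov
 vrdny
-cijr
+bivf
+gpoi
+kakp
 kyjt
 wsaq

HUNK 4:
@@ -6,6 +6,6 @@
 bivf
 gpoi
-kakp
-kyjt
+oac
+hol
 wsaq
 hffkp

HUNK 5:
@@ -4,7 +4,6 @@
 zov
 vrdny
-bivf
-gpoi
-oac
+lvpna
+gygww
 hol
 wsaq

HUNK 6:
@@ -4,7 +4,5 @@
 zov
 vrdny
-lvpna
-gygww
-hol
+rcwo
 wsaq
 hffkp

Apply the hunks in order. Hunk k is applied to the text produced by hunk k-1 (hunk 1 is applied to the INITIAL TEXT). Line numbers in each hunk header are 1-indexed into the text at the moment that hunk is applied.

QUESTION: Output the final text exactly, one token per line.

Hunk 1: at line 4 remove [uunb] add [gcrmo] -> 9 lines: xemk ybk oeufs rdd xayz gcrmo kyjt wsaq hffkp
Hunk 2: at line 2 remove [rdd,xayz,gcrmo] add [zov,vrdny,cijr] -> 9 lines: xemk ybk oeufs zov vrdny cijr kyjt wsaq hffkp
Hunk 3: at line 4 remove [cijr] add [bivf,gpoi,kakp] -> 11 lines: xemk ybk oeufs zov vrdny bivf gpoi kakp kyjt wsaq hffkp
Hunk 4: at line 6 remove [kakp,kyjt] add [oac,hol] -> 11 lines: xemk ybk oeufs zov vrdny bivf gpoi oac hol wsaq hffkp
Hunk 5: at line 4 remove [bivf,gpoi,oac] add [lvpna,gygww] -> 10 lines: xemk ybk oeufs zov vrdny lvpna gygww hol wsaq hffkp
Hunk 6: at line 4 remove [lvpna,gygww,hol] add [rcwo] -> 8 lines: xemk ybk oeufs zov vrdny rcwo wsaq hffkp

Answer: xemk
ybk
oeufs
zov
vrdny
rcwo
wsaq
hffkp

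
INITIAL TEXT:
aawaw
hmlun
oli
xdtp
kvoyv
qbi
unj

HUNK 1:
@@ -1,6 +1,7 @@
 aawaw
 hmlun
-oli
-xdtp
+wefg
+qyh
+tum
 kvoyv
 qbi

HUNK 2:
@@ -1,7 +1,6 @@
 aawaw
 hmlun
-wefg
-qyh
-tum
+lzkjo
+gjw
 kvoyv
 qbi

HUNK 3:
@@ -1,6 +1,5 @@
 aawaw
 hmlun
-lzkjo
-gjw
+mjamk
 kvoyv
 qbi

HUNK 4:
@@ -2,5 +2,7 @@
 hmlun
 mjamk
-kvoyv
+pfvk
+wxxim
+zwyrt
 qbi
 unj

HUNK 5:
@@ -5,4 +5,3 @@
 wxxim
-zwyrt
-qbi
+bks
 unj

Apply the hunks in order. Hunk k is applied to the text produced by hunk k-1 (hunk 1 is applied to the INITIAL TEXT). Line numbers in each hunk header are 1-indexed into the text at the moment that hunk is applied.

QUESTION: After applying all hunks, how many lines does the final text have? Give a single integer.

Answer: 7

Derivation:
Hunk 1: at line 1 remove [oli,xdtp] add [wefg,qyh,tum] -> 8 lines: aawaw hmlun wefg qyh tum kvoyv qbi unj
Hunk 2: at line 1 remove [wefg,qyh,tum] add [lzkjo,gjw] -> 7 lines: aawaw hmlun lzkjo gjw kvoyv qbi unj
Hunk 3: at line 1 remove [lzkjo,gjw] add [mjamk] -> 6 lines: aawaw hmlun mjamk kvoyv qbi unj
Hunk 4: at line 2 remove [kvoyv] add [pfvk,wxxim,zwyrt] -> 8 lines: aawaw hmlun mjamk pfvk wxxim zwyrt qbi unj
Hunk 5: at line 5 remove [zwyrt,qbi] add [bks] -> 7 lines: aawaw hmlun mjamk pfvk wxxim bks unj
Final line count: 7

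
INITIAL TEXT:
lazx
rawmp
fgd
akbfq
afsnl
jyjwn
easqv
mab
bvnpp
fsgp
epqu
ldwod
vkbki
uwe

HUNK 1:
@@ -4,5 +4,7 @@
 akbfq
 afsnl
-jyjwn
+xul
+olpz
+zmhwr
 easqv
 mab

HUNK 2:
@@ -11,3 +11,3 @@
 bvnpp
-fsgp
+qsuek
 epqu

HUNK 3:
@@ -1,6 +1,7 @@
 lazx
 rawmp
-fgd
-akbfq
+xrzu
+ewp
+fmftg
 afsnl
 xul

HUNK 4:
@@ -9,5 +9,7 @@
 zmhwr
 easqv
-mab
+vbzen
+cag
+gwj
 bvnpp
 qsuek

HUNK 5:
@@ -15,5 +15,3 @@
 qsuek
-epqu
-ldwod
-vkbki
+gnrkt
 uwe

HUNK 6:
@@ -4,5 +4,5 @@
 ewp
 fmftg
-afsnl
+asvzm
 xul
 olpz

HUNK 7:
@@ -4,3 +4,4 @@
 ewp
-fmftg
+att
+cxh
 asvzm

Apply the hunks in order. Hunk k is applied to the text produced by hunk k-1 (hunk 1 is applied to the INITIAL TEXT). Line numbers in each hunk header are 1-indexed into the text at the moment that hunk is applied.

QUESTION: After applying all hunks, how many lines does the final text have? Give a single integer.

Hunk 1: at line 4 remove [jyjwn] add [xul,olpz,zmhwr] -> 16 lines: lazx rawmp fgd akbfq afsnl xul olpz zmhwr easqv mab bvnpp fsgp epqu ldwod vkbki uwe
Hunk 2: at line 11 remove [fsgp] add [qsuek] -> 16 lines: lazx rawmp fgd akbfq afsnl xul olpz zmhwr easqv mab bvnpp qsuek epqu ldwod vkbki uwe
Hunk 3: at line 1 remove [fgd,akbfq] add [xrzu,ewp,fmftg] -> 17 lines: lazx rawmp xrzu ewp fmftg afsnl xul olpz zmhwr easqv mab bvnpp qsuek epqu ldwod vkbki uwe
Hunk 4: at line 9 remove [mab] add [vbzen,cag,gwj] -> 19 lines: lazx rawmp xrzu ewp fmftg afsnl xul olpz zmhwr easqv vbzen cag gwj bvnpp qsuek epqu ldwod vkbki uwe
Hunk 5: at line 15 remove [epqu,ldwod,vkbki] add [gnrkt] -> 17 lines: lazx rawmp xrzu ewp fmftg afsnl xul olpz zmhwr easqv vbzen cag gwj bvnpp qsuek gnrkt uwe
Hunk 6: at line 4 remove [afsnl] add [asvzm] -> 17 lines: lazx rawmp xrzu ewp fmftg asvzm xul olpz zmhwr easqv vbzen cag gwj bvnpp qsuek gnrkt uwe
Hunk 7: at line 4 remove [fmftg] add [att,cxh] -> 18 lines: lazx rawmp xrzu ewp att cxh asvzm xul olpz zmhwr easqv vbzen cag gwj bvnpp qsuek gnrkt uwe
Final line count: 18

Answer: 18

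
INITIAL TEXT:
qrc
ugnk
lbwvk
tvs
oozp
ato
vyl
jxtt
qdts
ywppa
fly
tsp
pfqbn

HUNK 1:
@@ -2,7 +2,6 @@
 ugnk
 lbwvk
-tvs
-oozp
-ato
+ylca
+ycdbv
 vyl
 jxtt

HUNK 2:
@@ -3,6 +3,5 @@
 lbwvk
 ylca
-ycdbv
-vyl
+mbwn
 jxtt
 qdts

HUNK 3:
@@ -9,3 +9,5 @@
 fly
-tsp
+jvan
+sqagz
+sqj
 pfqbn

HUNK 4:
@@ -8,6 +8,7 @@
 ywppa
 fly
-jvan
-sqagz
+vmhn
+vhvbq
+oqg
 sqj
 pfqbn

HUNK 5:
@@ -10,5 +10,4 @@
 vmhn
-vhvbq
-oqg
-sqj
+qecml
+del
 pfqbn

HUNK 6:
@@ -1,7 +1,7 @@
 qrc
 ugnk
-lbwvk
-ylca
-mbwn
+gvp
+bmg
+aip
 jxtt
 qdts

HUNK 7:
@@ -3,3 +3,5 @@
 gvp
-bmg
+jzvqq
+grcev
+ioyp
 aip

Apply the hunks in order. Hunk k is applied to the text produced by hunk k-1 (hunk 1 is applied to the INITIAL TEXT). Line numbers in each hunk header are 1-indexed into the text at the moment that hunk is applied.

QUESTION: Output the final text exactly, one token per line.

Hunk 1: at line 2 remove [tvs,oozp,ato] add [ylca,ycdbv] -> 12 lines: qrc ugnk lbwvk ylca ycdbv vyl jxtt qdts ywppa fly tsp pfqbn
Hunk 2: at line 3 remove [ycdbv,vyl] add [mbwn] -> 11 lines: qrc ugnk lbwvk ylca mbwn jxtt qdts ywppa fly tsp pfqbn
Hunk 3: at line 9 remove [tsp] add [jvan,sqagz,sqj] -> 13 lines: qrc ugnk lbwvk ylca mbwn jxtt qdts ywppa fly jvan sqagz sqj pfqbn
Hunk 4: at line 8 remove [jvan,sqagz] add [vmhn,vhvbq,oqg] -> 14 lines: qrc ugnk lbwvk ylca mbwn jxtt qdts ywppa fly vmhn vhvbq oqg sqj pfqbn
Hunk 5: at line 10 remove [vhvbq,oqg,sqj] add [qecml,del] -> 13 lines: qrc ugnk lbwvk ylca mbwn jxtt qdts ywppa fly vmhn qecml del pfqbn
Hunk 6: at line 1 remove [lbwvk,ylca,mbwn] add [gvp,bmg,aip] -> 13 lines: qrc ugnk gvp bmg aip jxtt qdts ywppa fly vmhn qecml del pfqbn
Hunk 7: at line 3 remove [bmg] add [jzvqq,grcev,ioyp] -> 15 lines: qrc ugnk gvp jzvqq grcev ioyp aip jxtt qdts ywppa fly vmhn qecml del pfqbn

Answer: qrc
ugnk
gvp
jzvqq
grcev
ioyp
aip
jxtt
qdts
ywppa
fly
vmhn
qecml
del
pfqbn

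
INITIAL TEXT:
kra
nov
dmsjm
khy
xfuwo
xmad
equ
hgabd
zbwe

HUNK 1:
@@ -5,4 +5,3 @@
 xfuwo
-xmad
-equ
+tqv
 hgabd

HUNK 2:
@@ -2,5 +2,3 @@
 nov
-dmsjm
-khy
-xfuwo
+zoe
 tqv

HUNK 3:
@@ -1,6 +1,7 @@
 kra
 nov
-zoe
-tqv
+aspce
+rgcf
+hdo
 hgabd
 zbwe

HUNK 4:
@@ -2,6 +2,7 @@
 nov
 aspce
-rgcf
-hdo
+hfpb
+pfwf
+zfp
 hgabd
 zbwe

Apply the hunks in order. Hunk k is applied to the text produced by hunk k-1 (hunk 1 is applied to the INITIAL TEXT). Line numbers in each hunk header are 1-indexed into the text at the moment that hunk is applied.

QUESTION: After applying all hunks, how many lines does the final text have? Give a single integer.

Answer: 8

Derivation:
Hunk 1: at line 5 remove [xmad,equ] add [tqv] -> 8 lines: kra nov dmsjm khy xfuwo tqv hgabd zbwe
Hunk 2: at line 2 remove [dmsjm,khy,xfuwo] add [zoe] -> 6 lines: kra nov zoe tqv hgabd zbwe
Hunk 3: at line 1 remove [zoe,tqv] add [aspce,rgcf,hdo] -> 7 lines: kra nov aspce rgcf hdo hgabd zbwe
Hunk 4: at line 2 remove [rgcf,hdo] add [hfpb,pfwf,zfp] -> 8 lines: kra nov aspce hfpb pfwf zfp hgabd zbwe
Final line count: 8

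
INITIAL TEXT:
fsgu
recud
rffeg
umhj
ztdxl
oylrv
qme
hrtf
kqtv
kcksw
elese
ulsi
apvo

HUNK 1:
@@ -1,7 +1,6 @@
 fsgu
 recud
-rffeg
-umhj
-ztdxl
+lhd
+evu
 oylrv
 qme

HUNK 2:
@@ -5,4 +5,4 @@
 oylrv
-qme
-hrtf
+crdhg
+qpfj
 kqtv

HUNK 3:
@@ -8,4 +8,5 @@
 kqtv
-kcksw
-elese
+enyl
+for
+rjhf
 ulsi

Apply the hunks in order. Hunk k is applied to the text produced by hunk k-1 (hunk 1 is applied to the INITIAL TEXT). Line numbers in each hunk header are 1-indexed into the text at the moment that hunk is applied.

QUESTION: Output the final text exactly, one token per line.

Hunk 1: at line 1 remove [rffeg,umhj,ztdxl] add [lhd,evu] -> 12 lines: fsgu recud lhd evu oylrv qme hrtf kqtv kcksw elese ulsi apvo
Hunk 2: at line 5 remove [qme,hrtf] add [crdhg,qpfj] -> 12 lines: fsgu recud lhd evu oylrv crdhg qpfj kqtv kcksw elese ulsi apvo
Hunk 3: at line 8 remove [kcksw,elese] add [enyl,for,rjhf] -> 13 lines: fsgu recud lhd evu oylrv crdhg qpfj kqtv enyl for rjhf ulsi apvo

Answer: fsgu
recud
lhd
evu
oylrv
crdhg
qpfj
kqtv
enyl
for
rjhf
ulsi
apvo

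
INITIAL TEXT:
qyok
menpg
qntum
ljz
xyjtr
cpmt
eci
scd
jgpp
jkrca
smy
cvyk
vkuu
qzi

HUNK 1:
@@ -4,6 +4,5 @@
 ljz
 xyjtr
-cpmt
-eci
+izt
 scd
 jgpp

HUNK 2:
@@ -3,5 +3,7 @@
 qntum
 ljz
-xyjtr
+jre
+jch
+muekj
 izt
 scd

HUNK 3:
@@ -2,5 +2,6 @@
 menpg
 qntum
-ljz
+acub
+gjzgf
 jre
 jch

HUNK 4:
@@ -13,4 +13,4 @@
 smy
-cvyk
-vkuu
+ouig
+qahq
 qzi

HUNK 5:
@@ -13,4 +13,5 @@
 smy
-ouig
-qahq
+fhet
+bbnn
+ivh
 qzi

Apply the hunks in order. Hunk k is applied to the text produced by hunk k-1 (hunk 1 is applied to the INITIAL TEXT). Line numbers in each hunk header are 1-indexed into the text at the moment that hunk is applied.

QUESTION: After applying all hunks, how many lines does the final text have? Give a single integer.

Answer: 17

Derivation:
Hunk 1: at line 4 remove [cpmt,eci] add [izt] -> 13 lines: qyok menpg qntum ljz xyjtr izt scd jgpp jkrca smy cvyk vkuu qzi
Hunk 2: at line 3 remove [xyjtr] add [jre,jch,muekj] -> 15 lines: qyok menpg qntum ljz jre jch muekj izt scd jgpp jkrca smy cvyk vkuu qzi
Hunk 3: at line 2 remove [ljz] add [acub,gjzgf] -> 16 lines: qyok menpg qntum acub gjzgf jre jch muekj izt scd jgpp jkrca smy cvyk vkuu qzi
Hunk 4: at line 13 remove [cvyk,vkuu] add [ouig,qahq] -> 16 lines: qyok menpg qntum acub gjzgf jre jch muekj izt scd jgpp jkrca smy ouig qahq qzi
Hunk 5: at line 13 remove [ouig,qahq] add [fhet,bbnn,ivh] -> 17 lines: qyok menpg qntum acub gjzgf jre jch muekj izt scd jgpp jkrca smy fhet bbnn ivh qzi
Final line count: 17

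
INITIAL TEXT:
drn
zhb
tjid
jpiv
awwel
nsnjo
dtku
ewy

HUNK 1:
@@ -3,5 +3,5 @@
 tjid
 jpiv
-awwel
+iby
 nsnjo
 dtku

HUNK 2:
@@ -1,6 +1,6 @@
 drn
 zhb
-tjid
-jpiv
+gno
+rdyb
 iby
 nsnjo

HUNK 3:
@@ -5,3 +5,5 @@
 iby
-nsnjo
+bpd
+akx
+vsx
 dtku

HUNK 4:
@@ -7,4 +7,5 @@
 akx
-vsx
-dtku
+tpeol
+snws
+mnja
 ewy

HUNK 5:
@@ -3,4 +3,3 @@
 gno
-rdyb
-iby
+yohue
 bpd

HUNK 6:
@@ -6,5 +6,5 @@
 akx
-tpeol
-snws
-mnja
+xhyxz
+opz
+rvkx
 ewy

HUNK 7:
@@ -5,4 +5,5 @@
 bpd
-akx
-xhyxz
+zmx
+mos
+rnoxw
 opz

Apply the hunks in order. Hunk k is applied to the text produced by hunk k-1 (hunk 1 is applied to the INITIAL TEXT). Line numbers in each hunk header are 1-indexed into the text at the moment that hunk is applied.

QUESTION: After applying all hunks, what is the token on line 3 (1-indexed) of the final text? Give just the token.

Hunk 1: at line 3 remove [awwel] add [iby] -> 8 lines: drn zhb tjid jpiv iby nsnjo dtku ewy
Hunk 2: at line 1 remove [tjid,jpiv] add [gno,rdyb] -> 8 lines: drn zhb gno rdyb iby nsnjo dtku ewy
Hunk 3: at line 5 remove [nsnjo] add [bpd,akx,vsx] -> 10 lines: drn zhb gno rdyb iby bpd akx vsx dtku ewy
Hunk 4: at line 7 remove [vsx,dtku] add [tpeol,snws,mnja] -> 11 lines: drn zhb gno rdyb iby bpd akx tpeol snws mnja ewy
Hunk 5: at line 3 remove [rdyb,iby] add [yohue] -> 10 lines: drn zhb gno yohue bpd akx tpeol snws mnja ewy
Hunk 6: at line 6 remove [tpeol,snws,mnja] add [xhyxz,opz,rvkx] -> 10 lines: drn zhb gno yohue bpd akx xhyxz opz rvkx ewy
Hunk 7: at line 5 remove [akx,xhyxz] add [zmx,mos,rnoxw] -> 11 lines: drn zhb gno yohue bpd zmx mos rnoxw opz rvkx ewy
Final line 3: gno

Answer: gno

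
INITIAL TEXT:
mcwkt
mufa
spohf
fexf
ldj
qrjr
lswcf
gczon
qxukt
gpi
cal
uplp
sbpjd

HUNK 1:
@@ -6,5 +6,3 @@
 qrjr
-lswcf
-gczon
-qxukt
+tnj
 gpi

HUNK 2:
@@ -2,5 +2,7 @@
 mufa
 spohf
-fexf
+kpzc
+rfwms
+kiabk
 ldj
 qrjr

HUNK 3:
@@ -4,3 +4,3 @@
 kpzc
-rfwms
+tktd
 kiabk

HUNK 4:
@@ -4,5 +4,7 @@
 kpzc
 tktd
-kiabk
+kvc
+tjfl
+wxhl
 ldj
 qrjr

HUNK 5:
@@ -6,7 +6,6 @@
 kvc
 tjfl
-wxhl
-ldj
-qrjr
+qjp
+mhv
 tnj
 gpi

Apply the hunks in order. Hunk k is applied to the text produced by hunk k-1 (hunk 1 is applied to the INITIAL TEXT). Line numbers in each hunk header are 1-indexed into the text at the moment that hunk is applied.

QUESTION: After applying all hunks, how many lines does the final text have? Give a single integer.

Hunk 1: at line 6 remove [lswcf,gczon,qxukt] add [tnj] -> 11 lines: mcwkt mufa spohf fexf ldj qrjr tnj gpi cal uplp sbpjd
Hunk 2: at line 2 remove [fexf] add [kpzc,rfwms,kiabk] -> 13 lines: mcwkt mufa spohf kpzc rfwms kiabk ldj qrjr tnj gpi cal uplp sbpjd
Hunk 3: at line 4 remove [rfwms] add [tktd] -> 13 lines: mcwkt mufa spohf kpzc tktd kiabk ldj qrjr tnj gpi cal uplp sbpjd
Hunk 4: at line 4 remove [kiabk] add [kvc,tjfl,wxhl] -> 15 lines: mcwkt mufa spohf kpzc tktd kvc tjfl wxhl ldj qrjr tnj gpi cal uplp sbpjd
Hunk 5: at line 6 remove [wxhl,ldj,qrjr] add [qjp,mhv] -> 14 lines: mcwkt mufa spohf kpzc tktd kvc tjfl qjp mhv tnj gpi cal uplp sbpjd
Final line count: 14

Answer: 14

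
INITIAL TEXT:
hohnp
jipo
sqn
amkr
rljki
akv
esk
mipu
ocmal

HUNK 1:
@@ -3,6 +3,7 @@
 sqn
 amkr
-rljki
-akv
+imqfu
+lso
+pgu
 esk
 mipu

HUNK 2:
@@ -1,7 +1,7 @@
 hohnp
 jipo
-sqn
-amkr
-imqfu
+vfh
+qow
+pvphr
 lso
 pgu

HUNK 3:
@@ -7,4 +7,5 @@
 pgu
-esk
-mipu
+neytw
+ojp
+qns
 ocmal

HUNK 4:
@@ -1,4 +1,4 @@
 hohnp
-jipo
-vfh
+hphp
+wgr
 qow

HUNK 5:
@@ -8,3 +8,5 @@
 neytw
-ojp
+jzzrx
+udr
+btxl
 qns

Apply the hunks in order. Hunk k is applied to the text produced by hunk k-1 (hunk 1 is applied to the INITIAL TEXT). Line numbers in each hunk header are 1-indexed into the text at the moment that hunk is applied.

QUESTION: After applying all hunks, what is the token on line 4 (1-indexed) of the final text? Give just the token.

Hunk 1: at line 3 remove [rljki,akv] add [imqfu,lso,pgu] -> 10 lines: hohnp jipo sqn amkr imqfu lso pgu esk mipu ocmal
Hunk 2: at line 1 remove [sqn,amkr,imqfu] add [vfh,qow,pvphr] -> 10 lines: hohnp jipo vfh qow pvphr lso pgu esk mipu ocmal
Hunk 3: at line 7 remove [esk,mipu] add [neytw,ojp,qns] -> 11 lines: hohnp jipo vfh qow pvphr lso pgu neytw ojp qns ocmal
Hunk 4: at line 1 remove [jipo,vfh] add [hphp,wgr] -> 11 lines: hohnp hphp wgr qow pvphr lso pgu neytw ojp qns ocmal
Hunk 5: at line 8 remove [ojp] add [jzzrx,udr,btxl] -> 13 lines: hohnp hphp wgr qow pvphr lso pgu neytw jzzrx udr btxl qns ocmal
Final line 4: qow

Answer: qow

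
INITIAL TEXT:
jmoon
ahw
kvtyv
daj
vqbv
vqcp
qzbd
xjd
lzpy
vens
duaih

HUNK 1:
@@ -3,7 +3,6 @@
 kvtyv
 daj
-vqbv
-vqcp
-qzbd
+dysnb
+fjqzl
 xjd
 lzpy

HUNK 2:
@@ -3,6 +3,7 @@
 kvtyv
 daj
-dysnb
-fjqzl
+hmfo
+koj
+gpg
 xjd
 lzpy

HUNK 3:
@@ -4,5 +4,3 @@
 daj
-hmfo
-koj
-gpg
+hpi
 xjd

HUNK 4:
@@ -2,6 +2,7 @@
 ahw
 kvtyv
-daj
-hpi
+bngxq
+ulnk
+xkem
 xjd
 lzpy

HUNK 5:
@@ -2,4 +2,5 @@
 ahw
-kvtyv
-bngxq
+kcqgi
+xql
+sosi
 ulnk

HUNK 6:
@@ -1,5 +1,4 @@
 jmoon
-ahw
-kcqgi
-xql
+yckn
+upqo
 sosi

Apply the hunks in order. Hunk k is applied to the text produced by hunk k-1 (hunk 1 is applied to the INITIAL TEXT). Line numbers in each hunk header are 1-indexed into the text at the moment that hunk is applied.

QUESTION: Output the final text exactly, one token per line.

Answer: jmoon
yckn
upqo
sosi
ulnk
xkem
xjd
lzpy
vens
duaih

Derivation:
Hunk 1: at line 3 remove [vqbv,vqcp,qzbd] add [dysnb,fjqzl] -> 10 lines: jmoon ahw kvtyv daj dysnb fjqzl xjd lzpy vens duaih
Hunk 2: at line 3 remove [dysnb,fjqzl] add [hmfo,koj,gpg] -> 11 lines: jmoon ahw kvtyv daj hmfo koj gpg xjd lzpy vens duaih
Hunk 3: at line 4 remove [hmfo,koj,gpg] add [hpi] -> 9 lines: jmoon ahw kvtyv daj hpi xjd lzpy vens duaih
Hunk 4: at line 2 remove [daj,hpi] add [bngxq,ulnk,xkem] -> 10 lines: jmoon ahw kvtyv bngxq ulnk xkem xjd lzpy vens duaih
Hunk 5: at line 2 remove [kvtyv,bngxq] add [kcqgi,xql,sosi] -> 11 lines: jmoon ahw kcqgi xql sosi ulnk xkem xjd lzpy vens duaih
Hunk 6: at line 1 remove [ahw,kcqgi,xql] add [yckn,upqo] -> 10 lines: jmoon yckn upqo sosi ulnk xkem xjd lzpy vens duaih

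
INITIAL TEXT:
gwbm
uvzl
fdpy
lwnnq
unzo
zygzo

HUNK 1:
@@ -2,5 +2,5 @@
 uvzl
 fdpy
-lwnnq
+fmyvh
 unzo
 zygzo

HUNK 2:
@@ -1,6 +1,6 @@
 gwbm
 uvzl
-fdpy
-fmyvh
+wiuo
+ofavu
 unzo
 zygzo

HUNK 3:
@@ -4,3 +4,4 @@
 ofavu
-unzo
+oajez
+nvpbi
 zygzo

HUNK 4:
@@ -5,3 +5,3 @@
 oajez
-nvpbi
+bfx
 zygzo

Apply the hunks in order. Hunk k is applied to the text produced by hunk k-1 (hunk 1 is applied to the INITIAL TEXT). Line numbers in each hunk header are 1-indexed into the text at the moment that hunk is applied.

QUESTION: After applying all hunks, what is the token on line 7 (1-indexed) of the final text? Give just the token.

Hunk 1: at line 2 remove [lwnnq] add [fmyvh] -> 6 lines: gwbm uvzl fdpy fmyvh unzo zygzo
Hunk 2: at line 1 remove [fdpy,fmyvh] add [wiuo,ofavu] -> 6 lines: gwbm uvzl wiuo ofavu unzo zygzo
Hunk 3: at line 4 remove [unzo] add [oajez,nvpbi] -> 7 lines: gwbm uvzl wiuo ofavu oajez nvpbi zygzo
Hunk 4: at line 5 remove [nvpbi] add [bfx] -> 7 lines: gwbm uvzl wiuo ofavu oajez bfx zygzo
Final line 7: zygzo

Answer: zygzo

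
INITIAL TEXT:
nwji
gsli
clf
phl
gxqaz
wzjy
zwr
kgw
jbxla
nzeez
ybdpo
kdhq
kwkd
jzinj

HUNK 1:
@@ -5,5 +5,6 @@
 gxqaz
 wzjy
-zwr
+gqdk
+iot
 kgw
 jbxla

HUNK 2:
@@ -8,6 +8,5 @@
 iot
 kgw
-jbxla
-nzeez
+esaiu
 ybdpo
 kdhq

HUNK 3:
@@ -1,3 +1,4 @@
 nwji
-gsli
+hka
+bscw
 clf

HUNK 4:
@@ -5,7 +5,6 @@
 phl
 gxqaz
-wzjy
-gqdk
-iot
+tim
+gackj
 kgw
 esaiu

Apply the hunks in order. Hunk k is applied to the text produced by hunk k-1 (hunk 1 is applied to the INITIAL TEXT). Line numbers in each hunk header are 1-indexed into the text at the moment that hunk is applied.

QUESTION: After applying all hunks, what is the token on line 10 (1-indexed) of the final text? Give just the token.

Hunk 1: at line 5 remove [zwr] add [gqdk,iot] -> 15 lines: nwji gsli clf phl gxqaz wzjy gqdk iot kgw jbxla nzeez ybdpo kdhq kwkd jzinj
Hunk 2: at line 8 remove [jbxla,nzeez] add [esaiu] -> 14 lines: nwji gsli clf phl gxqaz wzjy gqdk iot kgw esaiu ybdpo kdhq kwkd jzinj
Hunk 3: at line 1 remove [gsli] add [hka,bscw] -> 15 lines: nwji hka bscw clf phl gxqaz wzjy gqdk iot kgw esaiu ybdpo kdhq kwkd jzinj
Hunk 4: at line 5 remove [wzjy,gqdk,iot] add [tim,gackj] -> 14 lines: nwji hka bscw clf phl gxqaz tim gackj kgw esaiu ybdpo kdhq kwkd jzinj
Final line 10: esaiu

Answer: esaiu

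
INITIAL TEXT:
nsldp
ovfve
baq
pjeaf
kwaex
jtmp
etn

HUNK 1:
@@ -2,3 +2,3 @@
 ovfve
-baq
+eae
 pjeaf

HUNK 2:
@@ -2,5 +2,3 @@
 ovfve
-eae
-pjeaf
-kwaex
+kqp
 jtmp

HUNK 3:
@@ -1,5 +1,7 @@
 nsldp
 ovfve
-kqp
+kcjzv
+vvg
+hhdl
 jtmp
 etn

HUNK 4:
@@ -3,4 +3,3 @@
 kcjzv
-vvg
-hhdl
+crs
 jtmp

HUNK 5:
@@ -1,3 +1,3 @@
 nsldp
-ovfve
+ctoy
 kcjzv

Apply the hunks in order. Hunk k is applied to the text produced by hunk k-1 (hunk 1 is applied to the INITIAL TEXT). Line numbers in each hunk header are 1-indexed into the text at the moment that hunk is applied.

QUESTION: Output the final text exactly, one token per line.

Hunk 1: at line 2 remove [baq] add [eae] -> 7 lines: nsldp ovfve eae pjeaf kwaex jtmp etn
Hunk 2: at line 2 remove [eae,pjeaf,kwaex] add [kqp] -> 5 lines: nsldp ovfve kqp jtmp etn
Hunk 3: at line 1 remove [kqp] add [kcjzv,vvg,hhdl] -> 7 lines: nsldp ovfve kcjzv vvg hhdl jtmp etn
Hunk 4: at line 3 remove [vvg,hhdl] add [crs] -> 6 lines: nsldp ovfve kcjzv crs jtmp etn
Hunk 5: at line 1 remove [ovfve] add [ctoy] -> 6 lines: nsldp ctoy kcjzv crs jtmp etn

Answer: nsldp
ctoy
kcjzv
crs
jtmp
etn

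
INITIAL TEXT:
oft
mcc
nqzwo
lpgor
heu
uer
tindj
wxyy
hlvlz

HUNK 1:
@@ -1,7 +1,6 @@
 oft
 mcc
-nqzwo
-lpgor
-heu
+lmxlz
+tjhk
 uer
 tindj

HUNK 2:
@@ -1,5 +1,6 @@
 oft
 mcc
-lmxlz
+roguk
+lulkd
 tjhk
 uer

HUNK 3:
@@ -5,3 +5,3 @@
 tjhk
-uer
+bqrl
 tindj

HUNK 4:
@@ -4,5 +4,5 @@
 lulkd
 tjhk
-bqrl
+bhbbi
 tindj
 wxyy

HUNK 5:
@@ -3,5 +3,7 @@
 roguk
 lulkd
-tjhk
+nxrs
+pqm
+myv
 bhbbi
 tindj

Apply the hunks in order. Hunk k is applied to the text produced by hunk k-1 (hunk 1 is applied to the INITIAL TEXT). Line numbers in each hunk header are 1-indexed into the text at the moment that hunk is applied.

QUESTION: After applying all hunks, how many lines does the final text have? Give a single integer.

Answer: 11

Derivation:
Hunk 1: at line 1 remove [nqzwo,lpgor,heu] add [lmxlz,tjhk] -> 8 lines: oft mcc lmxlz tjhk uer tindj wxyy hlvlz
Hunk 2: at line 1 remove [lmxlz] add [roguk,lulkd] -> 9 lines: oft mcc roguk lulkd tjhk uer tindj wxyy hlvlz
Hunk 3: at line 5 remove [uer] add [bqrl] -> 9 lines: oft mcc roguk lulkd tjhk bqrl tindj wxyy hlvlz
Hunk 4: at line 4 remove [bqrl] add [bhbbi] -> 9 lines: oft mcc roguk lulkd tjhk bhbbi tindj wxyy hlvlz
Hunk 5: at line 3 remove [tjhk] add [nxrs,pqm,myv] -> 11 lines: oft mcc roguk lulkd nxrs pqm myv bhbbi tindj wxyy hlvlz
Final line count: 11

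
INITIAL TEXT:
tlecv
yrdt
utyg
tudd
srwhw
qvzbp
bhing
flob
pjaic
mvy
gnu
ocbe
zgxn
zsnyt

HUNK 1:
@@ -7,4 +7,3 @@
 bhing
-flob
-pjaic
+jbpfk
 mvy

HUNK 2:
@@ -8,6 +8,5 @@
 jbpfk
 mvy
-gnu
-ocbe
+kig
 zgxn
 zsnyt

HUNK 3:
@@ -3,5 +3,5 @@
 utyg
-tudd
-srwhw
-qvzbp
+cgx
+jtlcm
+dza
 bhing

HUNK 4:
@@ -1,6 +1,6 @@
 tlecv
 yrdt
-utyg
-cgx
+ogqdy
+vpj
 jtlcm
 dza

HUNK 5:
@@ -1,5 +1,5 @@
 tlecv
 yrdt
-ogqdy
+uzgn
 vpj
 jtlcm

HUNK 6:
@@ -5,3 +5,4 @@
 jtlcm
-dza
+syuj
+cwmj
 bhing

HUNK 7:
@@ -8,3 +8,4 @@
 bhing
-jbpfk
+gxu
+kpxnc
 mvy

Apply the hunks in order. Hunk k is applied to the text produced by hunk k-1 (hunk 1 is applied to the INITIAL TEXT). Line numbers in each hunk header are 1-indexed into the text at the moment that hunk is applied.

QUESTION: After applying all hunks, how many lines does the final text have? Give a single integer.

Hunk 1: at line 7 remove [flob,pjaic] add [jbpfk] -> 13 lines: tlecv yrdt utyg tudd srwhw qvzbp bhing jbpfk mvy gnu ocbe zgxn zsnyt
Hunk 2: at line 8 remove [gnu,ocbe] add [kig] -> 12 lines: tlecv yrdt utyg tudd srwhw qvzbp bhing jbpfk mvy kig zgxn zsnyt
Hunk 3: at line 3 remove [tudd,srwhw,qvzbp] add [cgx,jtlcm,dza] -> 12 lines: tlecv yrdt utyg cgx jtlcm dza bhing jbpfk mvy kig zgxn zsnyt
Hunk 4: at line 1 remove [utyg,cgx] add [ogqdy,vpj] -> 12 lines: tlecv yrdt ogqdy vpj jtlcm dza bhing jbpfk mvy kig zgxn zsnyt
Hunk 5: at line 1 remove [ogqdy] add [uzgn] -> 12 lines: tlecv yrdt uzgn vpj jtlcm dza bhing jbpfk mvy kig zgxn zsnyt
Hunk 6: at line 5 remove [dza] add [syuj,cwmj] -> 13 lines: tlecv yrdt uzgn vpj jtlcm syuj cwmj bhing jbpfk mvy kig zgxn zsnyt
Hunk 7: at line 8 remove [jbpfk] add [gxu,kpxnc] -> 14 lines: tlecv yrdt uzgn vpj jtlcm syuj cwmj bhing gxu kpxnc mvy kig zgxn zsnyt
Final line count: 14

Answer: 14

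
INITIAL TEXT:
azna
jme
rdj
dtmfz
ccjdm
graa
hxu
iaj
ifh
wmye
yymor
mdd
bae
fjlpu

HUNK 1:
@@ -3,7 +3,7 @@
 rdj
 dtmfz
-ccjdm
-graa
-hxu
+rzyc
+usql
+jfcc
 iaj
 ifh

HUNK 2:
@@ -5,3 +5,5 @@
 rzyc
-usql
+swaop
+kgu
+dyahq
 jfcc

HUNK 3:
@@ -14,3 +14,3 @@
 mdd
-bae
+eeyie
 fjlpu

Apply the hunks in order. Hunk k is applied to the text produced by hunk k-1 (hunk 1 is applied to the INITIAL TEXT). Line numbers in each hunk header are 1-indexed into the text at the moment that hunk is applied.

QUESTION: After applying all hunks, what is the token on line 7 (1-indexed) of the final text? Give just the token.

Answer: kgu

Derivation:
Hunk 1: at line 3 remove [ccjdm,graa,hxu] add [rzyc,usql,jfcc] -> 14 lines: azna jme rdj dtmfz rzyc usql jfcc iaj ifh wmye yymor mdd bae fjlpu
Hunk 2: at line 5 remove [usql] add [swaop,kgu,dyahq] -> 16 lines: azna jme rdj dtmfz rzyc swaop kgu dyahq jfcc iaj ifh wmye yymor mdd bae fjlpu
Hunk 3: at line 14 remove [bae] add [eeyie] -> 16 lines: azna jme rdj dtmfz rzyc swaop kgu dyahq jfcc iaj ifh wmye yymor mdd eeyie fjlpu
Final line 7: kgu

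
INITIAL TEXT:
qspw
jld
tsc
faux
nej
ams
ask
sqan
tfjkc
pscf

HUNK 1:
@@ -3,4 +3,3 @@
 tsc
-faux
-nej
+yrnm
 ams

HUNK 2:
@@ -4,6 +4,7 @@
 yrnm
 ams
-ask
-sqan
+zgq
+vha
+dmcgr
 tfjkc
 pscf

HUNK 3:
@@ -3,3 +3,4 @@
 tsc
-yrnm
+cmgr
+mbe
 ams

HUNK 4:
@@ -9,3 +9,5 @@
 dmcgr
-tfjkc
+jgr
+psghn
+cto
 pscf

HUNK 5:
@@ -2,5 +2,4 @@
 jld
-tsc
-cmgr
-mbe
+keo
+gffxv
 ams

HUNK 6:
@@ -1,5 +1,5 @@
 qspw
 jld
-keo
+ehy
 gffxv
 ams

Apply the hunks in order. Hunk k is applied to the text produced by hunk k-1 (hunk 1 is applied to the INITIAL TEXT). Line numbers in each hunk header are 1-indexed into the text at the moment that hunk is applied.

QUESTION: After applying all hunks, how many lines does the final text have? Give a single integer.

Answer: 12

Derivation:
Hunk 1: at line 3 remove [faux,nej] add [yrnm] -> 9 lines: qspw jld tsc yrnm ams ask sqan tfjkc pscf
Hunk 2: at line 4 remove [ask,sqan] add [zgq,vha,dmcgr] -> 10 lines: qspw jld tsc yrnm ams zgq vha dmcgr tfjkc pscf
Hunk 3: at line 3 remove [yrnm] add [cmgr,mbe] -> 11 lines: qspw jld tsc cmgr mbe ams zgq vha dmcgr tfjkc pscf
Hunk 4: at line 9 remove [tfjkc] add [jgr,psghn,cto] -> 13 lines: qspw jld tsc cmgr mbe ams zgq vha dmcgr jgr psghn cto pscf
Hunk 5: at line 2 remove [tsc,cmgr,mbe] add [keo,gffxv] -> 12 lines: qspw jld keo gffxv ams zgq vha dmcgr jgr psghn cto pscf
Hunk 6: at line 1 remove [keo] add [ehy] -> 12 lines: qspw jld ehy gffxv ams zgq vha dmcgr jgr psghn cto pscf
Final line count: 12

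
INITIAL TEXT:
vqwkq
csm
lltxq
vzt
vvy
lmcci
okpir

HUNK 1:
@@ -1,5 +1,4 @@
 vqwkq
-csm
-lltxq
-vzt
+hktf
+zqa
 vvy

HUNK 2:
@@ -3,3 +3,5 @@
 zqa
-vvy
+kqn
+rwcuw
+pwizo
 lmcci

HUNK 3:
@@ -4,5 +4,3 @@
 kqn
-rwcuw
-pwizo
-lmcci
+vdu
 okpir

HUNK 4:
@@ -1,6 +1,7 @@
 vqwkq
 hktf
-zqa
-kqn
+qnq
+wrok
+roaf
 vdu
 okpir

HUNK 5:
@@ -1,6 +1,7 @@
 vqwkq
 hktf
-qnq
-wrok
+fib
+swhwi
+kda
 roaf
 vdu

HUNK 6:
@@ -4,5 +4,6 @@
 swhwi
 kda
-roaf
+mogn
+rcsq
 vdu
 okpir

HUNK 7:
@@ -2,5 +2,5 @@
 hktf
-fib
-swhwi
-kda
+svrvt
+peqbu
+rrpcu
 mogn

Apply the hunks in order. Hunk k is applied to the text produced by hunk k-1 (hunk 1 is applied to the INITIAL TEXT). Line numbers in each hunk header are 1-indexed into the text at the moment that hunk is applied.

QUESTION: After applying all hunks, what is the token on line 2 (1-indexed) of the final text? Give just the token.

Hunk 1: at line 1 remove [csm,lltxq,vzt] add [hktf,zqa] -> 6 lines: vqwkq hktf zqa vvy lmcci okpir
Hunk 2: at line 3 remove [vvy] add [kqn,rwcuw,pwizo] -> 8 lines: vqwkq hktf zqa kqn rwcuw pwizo lmcci okpir
Hunk 3: at line 4 remove [rwcuw,pwizo,lmcci] add [vdu] -> 6 lines: vqwkq hktf zqa kqn vdu okpir
Hunk 4: at line 1 remove [zqa,kqn] add [qnq,wrok,roaf] -> 7 lines: vqwkq hktf qnq wrok roaf vdu okpir
Hunk 5: at line 1 remove [qnq,wrok] add [fib,swhwi,kda] -> 8 lines: vqwkq hktf fib swhwi kda roaf vdu okpir
Hunk 6: at line 4 remove [roaf] add [mogn,rcsq] -> 9 lines: vqwkq hktf fib swhwi kda mogn rcsq vdu okpir
Hunk 7: at line 2 remove [fib,swhwi,kda] add [svrvt,peqbu,rrpcu] -> 9 lines: vqwkq hktf svrvt peqbu rrpcu mogn rcsq vdu okpir
Final line 2: hktf

Answer: hktf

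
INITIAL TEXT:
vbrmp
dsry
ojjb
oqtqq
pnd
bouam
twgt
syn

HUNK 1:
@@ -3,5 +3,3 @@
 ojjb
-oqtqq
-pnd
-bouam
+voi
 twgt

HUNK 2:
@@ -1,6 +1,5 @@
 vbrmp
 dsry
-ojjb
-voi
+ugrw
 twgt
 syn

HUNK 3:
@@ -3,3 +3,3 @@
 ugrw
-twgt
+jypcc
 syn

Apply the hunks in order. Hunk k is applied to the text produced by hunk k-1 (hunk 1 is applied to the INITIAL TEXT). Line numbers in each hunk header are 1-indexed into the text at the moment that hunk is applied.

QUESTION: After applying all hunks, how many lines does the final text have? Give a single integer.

Answer: 5

Derivation:
Hunk 1: at line 3 remove [oqtqq,pnd,bouam] add [voi] -> 6 lines: vbrmp dsry ojjb voi twgt syn
Hunk 2: at line 1 remove [ojjb,voi] add [ugrw] -> 5 lines: vbrmp dsry ugrw twgt syn
Hunk 3: at line 3 remove [twgt] add [jypcc] -> 5 lines: vbrmp dsry ugrw jypcc syn
Final line count: 5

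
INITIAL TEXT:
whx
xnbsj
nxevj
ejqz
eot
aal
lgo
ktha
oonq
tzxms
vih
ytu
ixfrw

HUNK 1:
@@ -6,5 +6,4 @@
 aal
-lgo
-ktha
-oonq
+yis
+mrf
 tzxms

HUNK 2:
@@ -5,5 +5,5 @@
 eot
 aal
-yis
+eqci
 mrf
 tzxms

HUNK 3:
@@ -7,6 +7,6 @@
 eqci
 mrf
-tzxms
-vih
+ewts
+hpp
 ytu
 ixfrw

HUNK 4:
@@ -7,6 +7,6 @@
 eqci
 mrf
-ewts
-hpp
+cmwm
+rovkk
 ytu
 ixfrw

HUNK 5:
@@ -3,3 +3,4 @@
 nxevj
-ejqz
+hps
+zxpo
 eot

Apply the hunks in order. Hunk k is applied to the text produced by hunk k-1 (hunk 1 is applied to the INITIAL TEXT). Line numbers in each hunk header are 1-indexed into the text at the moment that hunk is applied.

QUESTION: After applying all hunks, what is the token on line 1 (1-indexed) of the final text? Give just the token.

Hunk 1: at line 6 remove [lgo,ktha,oonq] add [yis,mrf] -> 12 lines: whx xnbsj nxevj ejqz eot aal yis mrf tzxms vih ytu ixfrw
Hunk 2: at line 5 remove [yis] add [eqci] -> 12 lines: whx xnbsj nxevj ejqz eot aal eqci mrf tzxms vih ytu ixfrw
Hunk 3: at line 7 remove [tzxms,vih] add [ewts,hpp] -> 12 lines: whx xnbsj nxevj ejqz eot aal eqci mrf ewts hpp ytu ixfrw
Hunk 4: at line 7 remove [ewts,hpp] add [cmwm,rovkk] -> 12 lines: whx xnbsj nxevj ejqz eot aal eqci mrf cmwm rovkk ytu ixfrw
Hunk 5: at line 3 remove [ejqz] add [hps,zxpo] -> 13 lines: whx xnbsj nxevj hps zxpo eot aal eqci mrf cmwm rovkk ytu ixfrw
Final line 1: whx

Answer: whx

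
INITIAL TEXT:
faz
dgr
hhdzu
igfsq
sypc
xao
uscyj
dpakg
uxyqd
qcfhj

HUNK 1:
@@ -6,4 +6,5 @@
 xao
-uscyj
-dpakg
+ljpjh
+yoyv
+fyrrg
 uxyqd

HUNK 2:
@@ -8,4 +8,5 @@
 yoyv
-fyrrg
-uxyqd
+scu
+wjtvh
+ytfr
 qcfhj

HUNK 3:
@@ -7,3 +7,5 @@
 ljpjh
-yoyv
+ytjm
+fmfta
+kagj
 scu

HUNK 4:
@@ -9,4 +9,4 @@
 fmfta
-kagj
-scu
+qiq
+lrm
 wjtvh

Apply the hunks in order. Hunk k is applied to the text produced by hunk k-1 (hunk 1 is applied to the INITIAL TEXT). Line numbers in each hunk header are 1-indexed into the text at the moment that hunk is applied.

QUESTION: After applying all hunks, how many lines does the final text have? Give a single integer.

Hunk 1: at line 6 remove [uscyj,dpakg] add [ljpjh,yoyv,fyrrg] -> 11 lines: faz dgr hhdzu igfsq sypc xao ljpjh yoyv fyrrg uxyqd qcfhj
Hunk 2: at line 8 remove [fyrrg,uxyqd] add [scu,wjtvh,ytfr] -> 12 lines: faz dgr hhdzu igfsq sypc xao ljpjh yoyv scu wjtvh ytfr qcfhj
Hunk 3: at line 7 remove [yoyv] add [ytjm,fmfta,kagj] -> 14 lines: faz dgr hhdzu igfsq sypc xao ljpjh ytjm fmfta kagj scu wjtvh ytfr qcfhj
Hunk 4: at line 9 remove [kagj,scu] add [qiq,lrm] -> 14 lines: faz dgr hhdzu igfsq sypc xao ljpjh ytjm fmfta qiq lrm wjtvh ytfr qcfhj
Final line count: 14

Answer: 14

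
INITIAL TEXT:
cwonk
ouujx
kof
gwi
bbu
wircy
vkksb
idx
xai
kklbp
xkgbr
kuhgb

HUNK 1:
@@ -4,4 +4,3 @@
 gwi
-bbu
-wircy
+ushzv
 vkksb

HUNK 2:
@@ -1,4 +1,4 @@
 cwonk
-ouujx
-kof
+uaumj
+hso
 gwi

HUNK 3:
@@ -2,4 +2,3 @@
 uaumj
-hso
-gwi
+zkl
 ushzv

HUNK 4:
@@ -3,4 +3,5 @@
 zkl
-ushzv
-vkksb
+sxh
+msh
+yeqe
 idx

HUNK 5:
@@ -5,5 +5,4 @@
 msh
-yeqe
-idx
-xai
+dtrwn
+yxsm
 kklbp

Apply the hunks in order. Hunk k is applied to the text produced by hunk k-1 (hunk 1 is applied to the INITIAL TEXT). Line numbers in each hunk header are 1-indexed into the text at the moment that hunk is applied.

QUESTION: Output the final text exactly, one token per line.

Hunk 1: at line 4 remove [bbu,wircy] add [ushzv] -> 11 lines: cwonk ouujx kof gwi ushzv vkksb idx xai kklbp xkgbr kuhgb
Hunk 2: at line 1 remove [ouujx,kof] add [uaumj,hso] -> 11 lines: cwonk uaumj hso gwi ushzv vkksb idx xai kklbp xkgbr kuhgb
Hunk 3: at line 2 remove [hso,gwi] add [zkl] -> 10 lines: cwonk uaumj zkl ushzv vkksb idx xai kklbp xkgbr kuhgb
Hunk 4: at line 3 remove [ushzv,vkksb] add [sxh,msh,yeqe] -> 11 lines: cwonk uaumj zkl sxh msh yeqe idx xai kklbp xkgbr kuhgb
Hunk 5: at line 5 remove [yeqe,idx,xai] add [dtrwn,yxsm] -> 10 lines: cwonk uaumj zkl sxh msh dtrwn yxsm kklbp xkgbr kuhgb

Answer: cwonk
uaumj
zkl
sxh
msh
dtrwn
yxsm
kklbp
xkgbr
kuhgb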